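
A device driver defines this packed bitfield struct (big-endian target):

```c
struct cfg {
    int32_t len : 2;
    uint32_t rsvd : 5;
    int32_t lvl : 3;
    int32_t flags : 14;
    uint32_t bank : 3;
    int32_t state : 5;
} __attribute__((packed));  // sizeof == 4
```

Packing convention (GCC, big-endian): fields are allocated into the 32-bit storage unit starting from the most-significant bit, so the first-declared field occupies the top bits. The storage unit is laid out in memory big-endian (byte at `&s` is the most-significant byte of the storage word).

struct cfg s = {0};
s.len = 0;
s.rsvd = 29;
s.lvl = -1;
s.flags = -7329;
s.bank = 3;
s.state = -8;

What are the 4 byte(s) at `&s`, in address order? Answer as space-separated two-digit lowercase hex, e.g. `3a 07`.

3b e3 5f 78

len:2 = 0 → 0x0 << 30 → word 0x00000000
rsvd:5 = 29 → 0x1d << 25 → word 0x3a000000
lvl:3 = -1 → 0x7 << 22 → word 0x3bc00000
flags:14 = -7329 → 0x235f << 8 → word 0x3be35f00
bank:3 = 3 → 0x3 << 5 → word 0x3be35f60
state:5 = -8 → 0x18 << 0 → word 0x3be35f78
word = 0x3be35f78 → big-endian bytes:
  [0]=0x3b  [1]=0xe3  [2]=0x5f  [3]=0x78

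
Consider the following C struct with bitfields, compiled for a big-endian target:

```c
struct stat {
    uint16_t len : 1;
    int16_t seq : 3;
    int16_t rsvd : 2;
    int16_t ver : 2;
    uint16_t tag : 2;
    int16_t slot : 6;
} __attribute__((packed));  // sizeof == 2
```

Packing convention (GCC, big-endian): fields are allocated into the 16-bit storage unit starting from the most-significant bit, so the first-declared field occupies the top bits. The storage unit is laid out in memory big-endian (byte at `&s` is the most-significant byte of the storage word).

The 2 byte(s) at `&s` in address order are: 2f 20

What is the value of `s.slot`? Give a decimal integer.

[0]=0x2f [1]=0x20 (big-endian) → word 0x2f20
len:1 @ bit 15 → (0x2f20>>15)&0x1 = 0x0
seq:3 @ bit 12 → (0x2f20>>12)&0x7 = 0x2
rsvd:2 @ bit 10 → (0x2f20>>10)&0x3 = 0x3
ver:2 @ bit 8 → (0x2f20>>8)&0x3 = 0x3
tag:2 @ bit 6 → (0x2f20>>6)&0x3 = 0x0
slot:6 @ bit 0 → (0x2f20>>0)&0x3f = 0x20  ←
slot signed 6b, MSB=1: 32 - 64 = -32

-32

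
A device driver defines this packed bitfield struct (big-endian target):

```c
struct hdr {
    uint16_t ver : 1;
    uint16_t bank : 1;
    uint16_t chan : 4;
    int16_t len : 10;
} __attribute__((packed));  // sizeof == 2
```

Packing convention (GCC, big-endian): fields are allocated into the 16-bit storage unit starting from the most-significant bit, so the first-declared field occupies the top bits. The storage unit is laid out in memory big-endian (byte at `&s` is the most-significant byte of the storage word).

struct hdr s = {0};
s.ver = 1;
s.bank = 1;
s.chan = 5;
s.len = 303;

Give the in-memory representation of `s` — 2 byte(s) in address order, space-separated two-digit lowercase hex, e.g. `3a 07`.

d5 2f

[15+:1] ver=1 & 0x1 = 0x1; word=0x8000
[14+:1] bank=1 & 0x1 = 0x1; word=0xc000
[10+:4] chan=5 & 0xf = 0x5; word=0xd400
[0+:10] len=303 & 0x3ff = 0x12f; word=0xd52f
word = 0xd52f → big-endian bytes:
  [0]=0xd5  [1]=0x2f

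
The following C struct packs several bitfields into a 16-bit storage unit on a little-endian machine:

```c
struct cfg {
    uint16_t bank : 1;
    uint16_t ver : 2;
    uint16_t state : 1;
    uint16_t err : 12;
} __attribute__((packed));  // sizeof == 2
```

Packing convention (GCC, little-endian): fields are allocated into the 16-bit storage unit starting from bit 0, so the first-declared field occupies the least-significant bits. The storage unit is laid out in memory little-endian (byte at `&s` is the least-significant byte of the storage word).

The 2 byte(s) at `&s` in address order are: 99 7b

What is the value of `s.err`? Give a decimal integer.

[0]=0x99 [1]=0x7b (little-endian) → word 0x7b99
bank:1 @ bit 0 → (0x7b99>>0)&0x1 = 0x1
ver:2 @ bit 1 → (0x7b99>>1)&0x3 = 0x0
state:1 @ bit 3 → (0x7b99>>3)&0x1 = 0x1
err:12 @ bit 4 → (0x7b99>>4)&0xfff = 0x7b9  ←

1977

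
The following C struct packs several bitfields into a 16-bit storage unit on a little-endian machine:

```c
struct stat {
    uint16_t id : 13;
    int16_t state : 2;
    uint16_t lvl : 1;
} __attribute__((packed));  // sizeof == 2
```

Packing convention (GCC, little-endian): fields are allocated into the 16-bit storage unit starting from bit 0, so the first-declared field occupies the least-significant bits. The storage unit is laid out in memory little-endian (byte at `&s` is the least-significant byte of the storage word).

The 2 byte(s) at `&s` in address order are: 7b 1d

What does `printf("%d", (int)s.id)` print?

7547

[0]=0x7b [1]=0x1d (little-endian) → word 0x1d7b
id [0+:13] = (word>>0) & 0x1fff = 7547  ←
state [13+:2] = (word>>13) & 0x3 = 0
lvl [15+:1] = (word>>15) & 0x1 = 0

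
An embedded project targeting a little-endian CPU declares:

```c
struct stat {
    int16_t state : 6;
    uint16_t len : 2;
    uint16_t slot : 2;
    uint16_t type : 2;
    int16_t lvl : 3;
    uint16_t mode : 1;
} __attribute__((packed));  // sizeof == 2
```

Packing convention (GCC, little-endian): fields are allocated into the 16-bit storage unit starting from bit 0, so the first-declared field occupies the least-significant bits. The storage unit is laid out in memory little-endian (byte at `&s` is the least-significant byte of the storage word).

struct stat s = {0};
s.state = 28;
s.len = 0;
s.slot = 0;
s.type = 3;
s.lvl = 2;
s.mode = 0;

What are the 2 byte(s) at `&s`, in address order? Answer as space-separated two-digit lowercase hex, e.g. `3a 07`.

1c 2c

state:6 = 28 → 0x1c << 0 → word 0x001c
len:2 = 0 → 0x0 << 6 → word 0x001c
slot:2 = 0 → 0x0 << 8 → word 0x001c
type:2 = 3 → 0x3 << 10 → word 0x0c1c
lvl:3 = 2 → 0x2 << 12 → word 0x2c1c
mode:1 = 0 → 0x0 << 15 → word 0x2c1c
word = 0x2c1c → little-endian bytes:
  [0]=0x1c  [1]=0x2c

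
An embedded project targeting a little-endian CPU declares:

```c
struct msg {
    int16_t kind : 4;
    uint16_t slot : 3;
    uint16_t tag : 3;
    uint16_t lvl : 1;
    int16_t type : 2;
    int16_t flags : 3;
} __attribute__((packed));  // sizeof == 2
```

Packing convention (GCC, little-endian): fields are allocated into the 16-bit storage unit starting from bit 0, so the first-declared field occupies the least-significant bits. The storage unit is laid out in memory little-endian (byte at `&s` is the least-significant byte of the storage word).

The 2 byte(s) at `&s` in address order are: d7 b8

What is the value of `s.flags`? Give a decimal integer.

[0]=0xd7 [1]=0xb8 (little-endian) → word 0xb8d7
kind [0+:4] = (word>>0) & 0xf = 7
slot [4+:3] = (word>>4) & 0x7 = 5
tag [7+:3] = (word>>7) & 0x7 = 1
lvl [10+:1] = (word>>10) & 0x1 = 0
type [11+:2] = (word>>11) & 0x3 = 3
flags [13+:3] = (word>>13) & 0x7 = 5  ←
flags signed 3b, MSB=1: 5 - 8 = -3

-3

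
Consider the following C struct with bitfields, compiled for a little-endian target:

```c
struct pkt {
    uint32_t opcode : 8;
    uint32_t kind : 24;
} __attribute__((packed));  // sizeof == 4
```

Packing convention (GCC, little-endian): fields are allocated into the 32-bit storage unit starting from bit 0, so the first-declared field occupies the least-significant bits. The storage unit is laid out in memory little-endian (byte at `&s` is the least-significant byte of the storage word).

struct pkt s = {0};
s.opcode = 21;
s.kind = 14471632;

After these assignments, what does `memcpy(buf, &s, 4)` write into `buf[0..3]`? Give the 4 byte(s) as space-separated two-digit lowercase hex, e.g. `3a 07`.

opcode (8b) val=21 bits=0x15 at bit 0: 0x00000015
kind (24b) val=14471632 bits=0xdcd1d0 at bit 8: 0xdcd1d015
word = 0xdcd1d015 → little-endian bytes:
  [0]=0x15  [1]=0xd0  [2]=0xd1  [3]=0xdc

15 d0 d1 dc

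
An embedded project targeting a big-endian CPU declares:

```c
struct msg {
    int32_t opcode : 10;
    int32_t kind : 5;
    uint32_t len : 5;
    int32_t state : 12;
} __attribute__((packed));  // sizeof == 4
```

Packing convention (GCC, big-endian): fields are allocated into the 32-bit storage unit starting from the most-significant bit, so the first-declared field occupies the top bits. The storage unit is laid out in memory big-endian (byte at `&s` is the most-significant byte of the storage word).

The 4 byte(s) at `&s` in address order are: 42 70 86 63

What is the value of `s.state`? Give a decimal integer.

[0]=0x42 [1]=0x70 [2]=0x86 [3]=0x63 (big-endian) → word 0x42708663
opcode [22+:10] = (word>>22) & 0x3ff = 265
kind [17+:5] = (word>>17) & 0x1f = 24
len [12+:5] = (word>>12) & 0x1f = 8
state [0+:12] = (word>>0) & 0xfff = 1635  ←
state signed 12b, MSB=0: value = 1635

1635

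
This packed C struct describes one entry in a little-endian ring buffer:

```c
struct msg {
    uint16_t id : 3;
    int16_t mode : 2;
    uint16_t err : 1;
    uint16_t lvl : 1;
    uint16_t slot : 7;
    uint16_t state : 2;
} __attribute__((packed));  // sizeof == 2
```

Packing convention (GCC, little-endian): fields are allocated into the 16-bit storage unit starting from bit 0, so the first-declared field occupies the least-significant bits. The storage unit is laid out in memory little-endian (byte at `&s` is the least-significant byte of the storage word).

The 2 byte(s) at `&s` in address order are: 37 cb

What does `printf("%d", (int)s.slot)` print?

[0]=0x37 [1]=0xcb (little-endian) → word 0xcb37
id:3 @ bit 0 → (0xcb37>>0)&0x7 = 0x7
mode:2 @ bit 3 → (0xcb37>>3)&0x3 = 0x2
err:1 @ bit 5 → (0xcb37>>5)&0x1 = 0x1
lvl:1 @ bit 6 → (0xcb37>>6)&0x1 = 0x0
slot:7 @ bit 7 → (0xcb37>>7)&0x7f = 0x16  ←
state:2 @ bit 14 → (0xcb37>>14)&0x3 = 0x3

22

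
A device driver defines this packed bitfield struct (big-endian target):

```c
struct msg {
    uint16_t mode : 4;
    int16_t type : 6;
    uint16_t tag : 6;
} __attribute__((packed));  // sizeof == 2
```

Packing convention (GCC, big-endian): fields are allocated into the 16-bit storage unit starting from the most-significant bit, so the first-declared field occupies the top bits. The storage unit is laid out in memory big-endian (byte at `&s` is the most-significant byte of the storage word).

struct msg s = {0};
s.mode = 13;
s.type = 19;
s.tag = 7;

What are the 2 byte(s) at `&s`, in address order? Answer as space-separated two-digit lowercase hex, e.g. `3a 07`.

mode:4 = 13 → 0xd << 12 → word 0xd000
type:6 = 19 → 0x13 << 6 → word 0xd4c0
tag:6 = 7 → 0x7 << 0 → word 0xd4c7
word = 0xd4c7 → big-endian bytes:
  [0]=0xd4  [1]=0xc7

d4 c7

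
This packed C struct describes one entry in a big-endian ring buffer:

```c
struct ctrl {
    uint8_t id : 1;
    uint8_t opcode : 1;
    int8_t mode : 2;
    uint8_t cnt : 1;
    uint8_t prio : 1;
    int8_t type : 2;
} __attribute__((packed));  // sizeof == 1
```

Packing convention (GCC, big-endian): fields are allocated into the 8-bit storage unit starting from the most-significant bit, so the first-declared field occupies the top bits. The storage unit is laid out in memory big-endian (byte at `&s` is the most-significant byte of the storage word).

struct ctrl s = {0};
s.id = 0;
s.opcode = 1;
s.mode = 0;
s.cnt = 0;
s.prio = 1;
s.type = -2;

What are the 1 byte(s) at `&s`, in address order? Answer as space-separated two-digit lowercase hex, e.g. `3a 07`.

id (1b) val=0 bits=0x0 at bit 7: 0x00
opcode (1b) val=1 bits=0x1 at bit 6: 0x40
mode (2b) val=0 bits=0x0 at bit 4: 0x40
cnt (1b) val=0 bits=0x0 at bit 3: 0x40
prio (1b) val=1 bits=0x1 at bit 2: 0x44
type (2b) val=-2 bits=0x2 at bit 0: 0x46
word = 0x46 → big-endian bytes:
  [0]=0x46

46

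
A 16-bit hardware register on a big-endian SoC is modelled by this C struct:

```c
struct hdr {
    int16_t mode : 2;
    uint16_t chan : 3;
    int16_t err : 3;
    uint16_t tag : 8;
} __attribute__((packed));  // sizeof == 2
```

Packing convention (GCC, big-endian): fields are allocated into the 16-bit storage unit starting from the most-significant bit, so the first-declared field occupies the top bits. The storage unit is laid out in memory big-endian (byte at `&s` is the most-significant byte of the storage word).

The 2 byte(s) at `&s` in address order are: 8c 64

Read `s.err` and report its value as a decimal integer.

-4

[0]=0x8c [1]=0x64 (big-endian) → word 0x8c64
mode:2 @ bit 14 → (0x8c64>>14)&0x3 = 0x2
chan:3 @ bit 11 → (0x8c64>>11)&0x7 = 0x1
err:3 @ bit 8 → (0x8c64>>8)&0x7 = 0x4  ←
tag:8 @ bit 0 → (0x8c64>>0)&0xff = 0x64
err signed 3b, MSB=1: 4 - 8 = -4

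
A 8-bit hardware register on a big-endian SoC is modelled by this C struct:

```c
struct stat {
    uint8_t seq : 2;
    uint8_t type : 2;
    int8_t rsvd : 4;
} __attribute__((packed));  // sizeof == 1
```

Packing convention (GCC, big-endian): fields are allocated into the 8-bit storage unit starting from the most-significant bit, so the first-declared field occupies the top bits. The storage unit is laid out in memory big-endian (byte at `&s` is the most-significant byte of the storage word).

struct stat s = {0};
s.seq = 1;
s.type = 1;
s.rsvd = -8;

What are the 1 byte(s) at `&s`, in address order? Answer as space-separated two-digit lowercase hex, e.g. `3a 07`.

58

[6+:2] seq=1 & 0x3 = 0x1; word=0x40
[4+:2] type=1 & 0x3 = 0x1; word=0x50
[0+:4] rsvd=-8 & 0xf = 0x8; word=0x58
word = 0x58 → big-endian bytes:
  [0]=0x58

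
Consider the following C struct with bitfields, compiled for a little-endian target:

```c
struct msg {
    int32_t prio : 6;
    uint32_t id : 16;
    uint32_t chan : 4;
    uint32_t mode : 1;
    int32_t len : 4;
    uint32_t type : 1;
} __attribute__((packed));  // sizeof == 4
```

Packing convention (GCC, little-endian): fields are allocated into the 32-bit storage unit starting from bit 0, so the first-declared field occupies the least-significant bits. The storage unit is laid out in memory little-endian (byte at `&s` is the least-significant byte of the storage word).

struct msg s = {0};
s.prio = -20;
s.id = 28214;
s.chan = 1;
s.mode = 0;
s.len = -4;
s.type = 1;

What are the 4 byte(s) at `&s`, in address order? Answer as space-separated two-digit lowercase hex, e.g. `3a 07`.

prio:6 = -20 → 0x2c << 0 → word 0x0000002c
id:16 = 28214 → 0x6e36 << 6 → word 0x001b8dac
chan:4 = 1 → 0x1 << 22 → word 0x005b8dac
mode:1 = 0 → 0x0 << 26 → word 0x005b8dac
len:4 = -4 → 0xc << 27 → word 0x605b8dac
type:1 = 1 → 0x1 << 31 → word 0xe05b8dac
word = 0xe05b8dac → little-endian bytes:
  [0]=0xac  [1]=0x8d  [2]=0x5b  [3]=0xe0

ac 8d 5b e0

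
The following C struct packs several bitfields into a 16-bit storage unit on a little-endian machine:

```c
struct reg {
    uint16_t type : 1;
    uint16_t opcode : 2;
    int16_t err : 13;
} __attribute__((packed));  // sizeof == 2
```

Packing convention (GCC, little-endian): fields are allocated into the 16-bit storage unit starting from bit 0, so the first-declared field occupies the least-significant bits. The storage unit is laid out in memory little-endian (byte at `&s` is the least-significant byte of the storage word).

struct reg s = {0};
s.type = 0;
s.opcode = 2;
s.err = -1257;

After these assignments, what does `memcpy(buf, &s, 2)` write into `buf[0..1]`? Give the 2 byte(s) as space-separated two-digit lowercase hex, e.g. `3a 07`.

type (1b) val=0 bits=0x0 at bit 0: 0x0000
opcode (2b) val=2 bits=0x2 at bit 1: 0x0004
err (13b) val=-1257 bits=0x1b17 at bit 3: 0xd8bc
word = 0xd8bc → little-endian bytes:
  [0]=0xbc  [1]=0xd8

bc d8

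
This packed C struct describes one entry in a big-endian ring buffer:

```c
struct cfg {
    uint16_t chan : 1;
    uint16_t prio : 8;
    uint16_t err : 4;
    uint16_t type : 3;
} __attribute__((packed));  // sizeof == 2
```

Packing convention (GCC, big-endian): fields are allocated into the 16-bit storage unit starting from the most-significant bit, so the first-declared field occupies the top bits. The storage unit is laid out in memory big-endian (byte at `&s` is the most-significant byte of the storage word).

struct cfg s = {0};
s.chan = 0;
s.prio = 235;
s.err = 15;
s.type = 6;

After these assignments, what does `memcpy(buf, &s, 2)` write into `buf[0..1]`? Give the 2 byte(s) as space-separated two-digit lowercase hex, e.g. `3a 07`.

75 fe

[15+:1] chan=0 & 0x1 = 0x0; word=0x0000
[7+:8] prio=235 & 0xff = 0xeb; word=0x7580
[3+:4] err=15 & 0xf = 0xf; word=0x75f8
[0+:3] type=6 & 0x7 = 0x6; word=0x75fe
word = 0x75fe → big-endian bytes:
  [0]=0x75  [1]=0xfe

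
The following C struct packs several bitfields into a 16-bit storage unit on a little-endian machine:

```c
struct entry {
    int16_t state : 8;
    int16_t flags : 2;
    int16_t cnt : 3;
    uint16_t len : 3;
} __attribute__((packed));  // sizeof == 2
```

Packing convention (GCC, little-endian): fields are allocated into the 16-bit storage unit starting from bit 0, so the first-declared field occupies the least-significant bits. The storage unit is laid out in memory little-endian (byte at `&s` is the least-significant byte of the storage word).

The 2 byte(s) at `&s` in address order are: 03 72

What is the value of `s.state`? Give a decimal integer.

[0]=0x03 [1]=0x72 (little-endian) → word 0x7203
state:8 @ bit 0 → (0x7203>>0)&0xff = 0x3  ←
flags:2 @ bit 8 → (0x7203>>8)&0x3 = 0x2
cnt:3 @ bit 10 → (0x7203>>10)&0x7 = 0x4
len:3 @ bit 13 → (0x7203>>13)&0x7 = 0x3
state signed 8b, MSB=0: value = 3

3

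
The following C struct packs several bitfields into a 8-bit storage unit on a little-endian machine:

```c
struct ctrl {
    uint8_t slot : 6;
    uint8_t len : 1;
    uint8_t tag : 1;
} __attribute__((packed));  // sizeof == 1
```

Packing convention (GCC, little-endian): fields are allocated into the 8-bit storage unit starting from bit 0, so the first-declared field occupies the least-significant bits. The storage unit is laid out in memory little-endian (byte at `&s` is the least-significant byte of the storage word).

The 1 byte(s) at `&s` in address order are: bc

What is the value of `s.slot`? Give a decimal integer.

60

[0]=0xbc (little-endian) → word 0xbc
slot:6 @ bit 0 → (0xbc>>0)&0x3f = 0x3c  ←
len:1 @ bit 6 → (0xbc>>6)&0x1 = 0x0
tag:1 @ bit 7 → (0xbc>>7)&0x1 = 0x1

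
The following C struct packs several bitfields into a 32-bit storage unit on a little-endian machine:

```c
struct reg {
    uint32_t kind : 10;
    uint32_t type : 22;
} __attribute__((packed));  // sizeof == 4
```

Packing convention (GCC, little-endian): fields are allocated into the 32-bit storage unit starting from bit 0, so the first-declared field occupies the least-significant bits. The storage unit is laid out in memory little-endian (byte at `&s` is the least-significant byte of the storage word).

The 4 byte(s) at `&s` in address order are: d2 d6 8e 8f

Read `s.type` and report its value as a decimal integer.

2352053

[0]=0xd2 [1]=0xd6 [2]=0x8e [3]=0x8f (little-endian) → word 0x8f8ed6d2
kind [0+:10] = (word>>0) & 0x3ff = 722
type [10+:22] = (word>>10) & 0x3fffff = 2352053  ←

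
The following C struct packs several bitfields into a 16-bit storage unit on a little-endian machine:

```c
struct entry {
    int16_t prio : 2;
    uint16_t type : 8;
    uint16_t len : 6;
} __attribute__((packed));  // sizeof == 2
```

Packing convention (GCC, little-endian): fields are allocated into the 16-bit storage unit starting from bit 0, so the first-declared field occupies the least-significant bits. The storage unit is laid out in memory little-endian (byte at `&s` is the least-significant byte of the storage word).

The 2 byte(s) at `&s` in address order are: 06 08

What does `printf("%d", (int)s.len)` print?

[0]=0x06 [1]=0x08 (little-endian) → word 0x0806
prio:2 @ bit 0 → (0x0806>>0)&0x3 = 0x2
type:8 @ bit 2 → (0x0806>>2)&0xff = 0x1
len:6 @ bit 10 → (0x0806>>10)&0x3f = 0x2  ←

2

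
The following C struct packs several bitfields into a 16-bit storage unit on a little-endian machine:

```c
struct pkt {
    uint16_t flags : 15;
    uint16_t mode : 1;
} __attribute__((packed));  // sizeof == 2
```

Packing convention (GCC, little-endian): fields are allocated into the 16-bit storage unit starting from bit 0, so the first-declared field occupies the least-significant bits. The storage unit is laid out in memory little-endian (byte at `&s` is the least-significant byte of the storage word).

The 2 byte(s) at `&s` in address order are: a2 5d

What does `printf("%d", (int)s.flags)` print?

[0]=0xa2 [1]=0x5d (little-endian) → word 0x5da2
flags [0+:15] = (word>>0) & 0x7fff = 23970  ←
mode [15+:1] = (word>>15) & 0x1 = 0

23970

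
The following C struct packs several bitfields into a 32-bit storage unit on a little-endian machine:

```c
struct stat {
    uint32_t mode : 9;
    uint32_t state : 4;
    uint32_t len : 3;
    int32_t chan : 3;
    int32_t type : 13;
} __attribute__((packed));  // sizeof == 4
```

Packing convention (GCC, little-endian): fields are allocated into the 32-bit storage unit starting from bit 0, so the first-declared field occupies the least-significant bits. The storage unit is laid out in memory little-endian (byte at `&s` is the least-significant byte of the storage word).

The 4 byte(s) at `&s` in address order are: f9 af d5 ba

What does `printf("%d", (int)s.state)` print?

7

[0]=0xf9 [1]=0xaf [2]=0xd5 [3]=0xba (little-endian) → word 0xbad5aff9
mode:9 @ bit 0 → (0xbad5aff9>>0)&0x1ff = 0x1f9
state:4 @ bit 9 → (0xbad5aff9>>9)&0xf = 0x7  ←
len:3 @ bit 13 → (0xbad5aff9>>13)&0x7 = 0x5
chan:3 @ bit 16 → (0xbad5aff9>>16)&0x7 = 0x5
type:13 @ bit 19 → (0xbad5aff9>>19)&0x1fff = 0x175a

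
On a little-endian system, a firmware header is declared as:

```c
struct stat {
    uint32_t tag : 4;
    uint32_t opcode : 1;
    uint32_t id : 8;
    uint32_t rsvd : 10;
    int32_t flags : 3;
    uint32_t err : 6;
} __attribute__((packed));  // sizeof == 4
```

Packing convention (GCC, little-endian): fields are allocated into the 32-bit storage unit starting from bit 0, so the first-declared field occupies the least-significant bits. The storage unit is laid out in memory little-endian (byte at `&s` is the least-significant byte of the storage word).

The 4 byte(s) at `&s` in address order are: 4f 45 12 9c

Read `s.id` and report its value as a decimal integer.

[0]=0x4f [1]=0x45 [2]=0x12 [3]=0x9c (little-endian) → word 0x9c12454f
tag:4 @ bit 0 → (0x9c12454f>>0)&0xf = 0xf
opcode:1 @ bit 4 → (0x9c12454f>>4)&0x1 = 0x0
id:8 @ bit 5 → (0x9c12454f>>5)&0xff = 0x2a  ←
rsvd:10 @ bit 13 → (0x9c12454f>>13)&0x3ff = 0x92
flags:3 @ bit 23 → (0x9c12454f>>23)&0x7 = 0x0
err:6 @ bit 26 → (0x9c12454f>>26)&0x3f = 0x27

42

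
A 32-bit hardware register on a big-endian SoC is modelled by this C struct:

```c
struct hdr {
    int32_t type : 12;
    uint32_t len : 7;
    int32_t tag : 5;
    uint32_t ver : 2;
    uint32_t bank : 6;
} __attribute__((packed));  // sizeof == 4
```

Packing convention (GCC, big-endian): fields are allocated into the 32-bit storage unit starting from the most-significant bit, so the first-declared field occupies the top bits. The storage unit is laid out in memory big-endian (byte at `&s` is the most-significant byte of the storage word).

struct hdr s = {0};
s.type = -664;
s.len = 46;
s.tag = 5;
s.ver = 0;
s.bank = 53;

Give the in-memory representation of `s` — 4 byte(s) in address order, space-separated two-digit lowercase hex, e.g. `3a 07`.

type (12b) val=-664 bits=0xd68 at bit 20: 0xd6800000
len (7b) val=46 bits=0x2e at bit 13: 0xd685c000
tag (5b) val=5 bits=0x5 at bit 8: 0xd685c500
ver (2b) val=0 bits=0x0 at bit 6: 0xd685c500
bank (6b) val=53 bits=0x35 at bit 0: 0xd685c535
word = 0xd685c535 → big-endian bytes:
  [0]=0xd6  [1]=0x85  [2]=0xc5  [3]=0x35

d6 85 c5 35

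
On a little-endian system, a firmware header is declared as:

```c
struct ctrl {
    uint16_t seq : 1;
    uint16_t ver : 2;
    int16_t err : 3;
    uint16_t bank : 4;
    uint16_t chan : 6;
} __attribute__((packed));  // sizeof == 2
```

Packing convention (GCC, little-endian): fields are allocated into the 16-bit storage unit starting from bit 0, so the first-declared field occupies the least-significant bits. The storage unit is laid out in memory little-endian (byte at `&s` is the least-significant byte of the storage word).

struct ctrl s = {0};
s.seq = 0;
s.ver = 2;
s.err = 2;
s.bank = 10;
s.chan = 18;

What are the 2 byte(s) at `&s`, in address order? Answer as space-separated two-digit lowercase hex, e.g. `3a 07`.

[0+:1] seq=0 & 0x1 = 0x0; word=0x0000
[1+:2] ver=2 & 0x3 = 0x2; word=0x0004
[3+:3] err=2 & 0x7 = 0x2; word=0x0014
[6+:4] bank=10 & 0xf = 0xa; word=0x0294
[10+:6] chan=18 & 0x3f = 0x12; word=0x4a94
word = 0x4a94 → little-endian bytes:
  [0]=0x94  [1]=0x4a

94 4a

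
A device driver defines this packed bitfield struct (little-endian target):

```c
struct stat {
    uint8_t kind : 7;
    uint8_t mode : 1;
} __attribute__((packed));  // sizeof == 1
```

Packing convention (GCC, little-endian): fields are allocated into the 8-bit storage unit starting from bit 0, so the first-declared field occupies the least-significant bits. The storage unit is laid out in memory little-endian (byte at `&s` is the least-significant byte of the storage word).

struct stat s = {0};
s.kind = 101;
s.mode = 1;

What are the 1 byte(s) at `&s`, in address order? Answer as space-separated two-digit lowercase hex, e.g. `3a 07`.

kind (7b) val=101 bits=0x65 at bit 0: 0x65
mode (1b) val=1 bits=0x1 at bit 7: 0xe5
word = 0xe5 → little-endian bytes:
  [0]=0xe5

e5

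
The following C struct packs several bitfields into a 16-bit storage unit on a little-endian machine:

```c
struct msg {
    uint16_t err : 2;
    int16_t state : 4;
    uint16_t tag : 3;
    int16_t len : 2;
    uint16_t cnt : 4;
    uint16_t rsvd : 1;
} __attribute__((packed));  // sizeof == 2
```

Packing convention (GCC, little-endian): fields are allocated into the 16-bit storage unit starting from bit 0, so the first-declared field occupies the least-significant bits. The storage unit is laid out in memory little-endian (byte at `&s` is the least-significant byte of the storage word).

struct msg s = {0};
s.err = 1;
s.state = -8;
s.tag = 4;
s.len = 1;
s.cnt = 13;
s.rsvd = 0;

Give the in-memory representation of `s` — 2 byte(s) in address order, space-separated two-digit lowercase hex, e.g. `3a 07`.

err (2b) val=1 bits=0x1 at bit 0: 0x0001
state (4b) val=-8 bits=0x8 at bit 2: 0x0021
tag (3b) val=4 bits=0x4 at bit 6: 0x0121
len (2b) val=1 bits=0x1 at bit 9: 0x0321
cnt (4b) val=13 bits=0xd at bit 11: 0x6b21
rsvd (1b) val=0 bits=0x0 at bit 15: 0x6b21
word = 0x6b21 → little-endian bytes:
  [0]=0x21  [1]=0x6b

21 6b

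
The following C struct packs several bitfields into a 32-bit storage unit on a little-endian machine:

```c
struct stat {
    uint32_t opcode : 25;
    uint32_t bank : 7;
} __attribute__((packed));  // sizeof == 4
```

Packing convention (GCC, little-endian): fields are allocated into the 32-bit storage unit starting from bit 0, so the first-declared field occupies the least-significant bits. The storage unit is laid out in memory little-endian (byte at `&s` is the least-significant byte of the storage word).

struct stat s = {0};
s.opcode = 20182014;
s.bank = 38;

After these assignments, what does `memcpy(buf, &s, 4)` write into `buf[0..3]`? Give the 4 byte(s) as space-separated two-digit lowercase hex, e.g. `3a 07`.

fe f3 33 4d

[0+:25] opcode=20182014 & 0x1ffffff = 0x133f3fe; word=0x0133f3fe
[25+:7] bank=38 & 0x7f = 0x26; word=0x4d33f3fe
word = 0x4d33f3fe → little-endian bytes:
  [0]=0xfe  [1]=0xf3  [2]=0x33  [3]=0x4d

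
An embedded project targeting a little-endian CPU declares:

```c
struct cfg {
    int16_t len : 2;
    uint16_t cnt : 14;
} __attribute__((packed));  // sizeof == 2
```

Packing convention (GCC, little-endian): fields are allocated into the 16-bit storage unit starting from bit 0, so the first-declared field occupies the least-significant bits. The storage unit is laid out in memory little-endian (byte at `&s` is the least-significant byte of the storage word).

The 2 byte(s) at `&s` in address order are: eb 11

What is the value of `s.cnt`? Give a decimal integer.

[0]=0xeb [1]=0x11 (little-endian) → word 0x11eb
len:2 @ bit 0 → (0x11eb>>0)&0x3 = 0x3
cnt:14 @ bit 2 → (0x11eb>>2)&0x3fff = 0x47a  ←

1146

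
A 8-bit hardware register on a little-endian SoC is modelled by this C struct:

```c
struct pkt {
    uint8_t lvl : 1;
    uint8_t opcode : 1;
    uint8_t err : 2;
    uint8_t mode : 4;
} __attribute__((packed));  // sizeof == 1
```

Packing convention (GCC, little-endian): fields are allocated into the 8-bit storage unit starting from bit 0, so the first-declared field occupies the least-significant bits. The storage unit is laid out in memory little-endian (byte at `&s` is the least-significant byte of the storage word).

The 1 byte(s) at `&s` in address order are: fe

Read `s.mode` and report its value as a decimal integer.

15

[0]=0xfe (little-endian) → word 0xfe
lvl:1 @ bit 0 → (0xfe>>0)&0x1 = 0x0
opcode:1 @ bit 1 → (0xfe>>1)&0x1 = 0x1
err:2 @ bit 2 → (0xfe>>2)&0x3 = 0x3
mode:4 @ bit 4 → (0xfe>>4)&0xf = 0xf  ←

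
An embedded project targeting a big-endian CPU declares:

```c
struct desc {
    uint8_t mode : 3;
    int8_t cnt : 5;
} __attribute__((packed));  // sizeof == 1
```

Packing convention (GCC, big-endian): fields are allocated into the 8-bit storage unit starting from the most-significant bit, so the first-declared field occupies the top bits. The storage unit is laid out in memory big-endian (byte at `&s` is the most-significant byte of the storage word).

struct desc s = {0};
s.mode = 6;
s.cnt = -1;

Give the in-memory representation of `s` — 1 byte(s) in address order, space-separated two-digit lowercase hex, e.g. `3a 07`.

mode:3 = 6 → 0x6 << 5 → word 0xc0
cnt:5 = -1 → 0x1f << 0 → word 0xdf
word = 0xdf → big-endian bytes:
  [0]=0xdf

df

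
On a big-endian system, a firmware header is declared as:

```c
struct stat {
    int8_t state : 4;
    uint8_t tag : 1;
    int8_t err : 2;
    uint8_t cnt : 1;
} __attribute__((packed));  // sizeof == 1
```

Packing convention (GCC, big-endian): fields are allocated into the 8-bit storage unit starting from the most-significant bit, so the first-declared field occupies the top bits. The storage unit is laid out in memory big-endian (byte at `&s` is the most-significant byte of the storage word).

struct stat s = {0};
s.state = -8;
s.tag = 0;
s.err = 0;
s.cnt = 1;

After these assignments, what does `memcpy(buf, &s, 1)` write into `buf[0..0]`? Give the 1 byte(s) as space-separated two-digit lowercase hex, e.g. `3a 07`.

state (4b) val=-8 bits=0x8 at bit 4: 0x80
tag (1b) val=0 bits=0x0 at bit 3: 0x80
err (2b) val=0 bits=0x0 at bit 1: 0x80
cnt (1b) val=1 bits=0x1 at bit 0: 0x81
word = 0x81 → big-endian bytes:
  [0]=0x81

81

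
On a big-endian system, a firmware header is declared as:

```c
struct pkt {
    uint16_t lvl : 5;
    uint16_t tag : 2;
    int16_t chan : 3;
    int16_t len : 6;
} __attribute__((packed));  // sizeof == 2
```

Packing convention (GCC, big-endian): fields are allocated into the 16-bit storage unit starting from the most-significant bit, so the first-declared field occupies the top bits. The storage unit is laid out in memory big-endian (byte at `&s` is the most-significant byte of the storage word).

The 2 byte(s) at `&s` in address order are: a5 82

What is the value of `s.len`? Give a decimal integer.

2

[0]=0xa5 [1]=0x82 (big-endian) → word 0xa582
lvl:5 @ bit 11 → (0xa582>>11)&0x1f = 0x14
tag:2 @ bit 9 → (0xa582>>9)&0x3 = 0x2
chan:3 @ bit 6 → (0xa582>>6)&0x7 = 0x6
len:6 @ bit 0 → (0xa582>>0)&0x3f = 0x2  ←
len signed 6b, MSB=0: value = 2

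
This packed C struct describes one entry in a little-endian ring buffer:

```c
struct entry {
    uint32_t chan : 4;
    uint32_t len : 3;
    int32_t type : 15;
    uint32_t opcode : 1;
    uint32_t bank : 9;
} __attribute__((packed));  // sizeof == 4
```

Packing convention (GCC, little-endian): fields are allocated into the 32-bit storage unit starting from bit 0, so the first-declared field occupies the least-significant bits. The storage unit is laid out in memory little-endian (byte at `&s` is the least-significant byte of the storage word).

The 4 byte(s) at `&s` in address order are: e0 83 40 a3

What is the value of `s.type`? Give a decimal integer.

263

[0]=0xe0 [1]=0x83 [2]=0x40 [3]=0xa3 (little-endian) → word 0xa34083e0
chan [0+:4] = (word>>0) & 0xf = 0
len [4+:3] = (word>>4) & 0x7 = 6
type [7+:15] = (word>>7) & 0x7fff = 263  ←
opcode [22+:1] = (word>>22) & 0x1 = 1
bank [23+:9] = (word>>23) & 0x1ff = 326
type signed 15b, MSB=0: value = 263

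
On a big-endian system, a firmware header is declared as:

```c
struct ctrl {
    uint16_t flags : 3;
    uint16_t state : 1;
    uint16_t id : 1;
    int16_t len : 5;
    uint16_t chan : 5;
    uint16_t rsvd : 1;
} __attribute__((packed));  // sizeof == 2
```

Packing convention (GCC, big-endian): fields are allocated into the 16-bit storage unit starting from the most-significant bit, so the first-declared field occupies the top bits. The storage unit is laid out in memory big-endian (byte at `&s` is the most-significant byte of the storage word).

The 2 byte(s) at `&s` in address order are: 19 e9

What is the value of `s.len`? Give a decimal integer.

[0]=0x19 [1]=0xe9 (big-endian) → word 0x19e9
flags [13+:3] = (word>>13) & 0x7 = 0
state [12+:1] = (word>>12) & 0x1 = 1
id [11+:1] = (word>>11) & 0x1 = 1
len [6+:5] = (word>>6) & 0x1f = 7  ←
chan [1+:5] = (word>>1) & 0x1f = 20
rsvd [0+:1] = (word>>0) & 0x1 = 1
len signed 5b, MSB=0: value = 7

7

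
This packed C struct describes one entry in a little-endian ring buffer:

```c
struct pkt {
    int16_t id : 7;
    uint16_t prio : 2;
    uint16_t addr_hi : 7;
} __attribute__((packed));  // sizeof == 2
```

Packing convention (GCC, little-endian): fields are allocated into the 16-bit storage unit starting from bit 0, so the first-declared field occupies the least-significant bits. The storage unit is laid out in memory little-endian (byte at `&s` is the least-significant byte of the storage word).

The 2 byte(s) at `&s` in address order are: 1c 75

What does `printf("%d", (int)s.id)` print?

[0]=0x1c [1]=0x75 (little-endian) → word 0x751c
id [0+:7] = (word>>0) & 0x7f = 28  ←
prio [7+:2] = (word>>7) & 0x3 = 2
addr_hi [9+:7] = (word>>9) & 0x7f = 58
id signed 7b, MSB=0: value = 28

28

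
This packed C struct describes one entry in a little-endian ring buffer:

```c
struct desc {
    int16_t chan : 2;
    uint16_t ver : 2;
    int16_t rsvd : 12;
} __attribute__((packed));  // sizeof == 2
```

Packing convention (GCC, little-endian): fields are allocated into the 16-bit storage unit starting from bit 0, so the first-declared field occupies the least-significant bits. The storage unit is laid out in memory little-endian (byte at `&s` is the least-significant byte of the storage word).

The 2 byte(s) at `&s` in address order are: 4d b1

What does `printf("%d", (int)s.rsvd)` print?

-1260

[0]=0x4d [1]=0xb1 (little-endian) → word 0xb14d
chan [0+:2] = (word>>0) & 0x3 = 1
ver [2+:2] = (word>>2) & 0x3 = 3
rsvd [4+:12] = (word>>4) & 0xfff = 2836  ←
rsvd signed 12b, MSB=1: 2836 - 4096 = -1260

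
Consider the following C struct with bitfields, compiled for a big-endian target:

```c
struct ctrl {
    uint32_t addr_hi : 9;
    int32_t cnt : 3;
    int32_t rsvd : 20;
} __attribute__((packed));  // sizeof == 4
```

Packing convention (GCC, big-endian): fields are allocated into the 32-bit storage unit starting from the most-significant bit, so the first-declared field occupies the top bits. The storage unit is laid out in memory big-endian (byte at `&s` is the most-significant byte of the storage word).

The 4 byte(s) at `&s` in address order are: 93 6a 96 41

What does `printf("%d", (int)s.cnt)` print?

[0]=0x93 [1]=0x6a [2]=0x96 [3]=0x41 (big-endian) → word 0x936a9641
addr_hi [23+:9] = (word>>23) & 0x1ff = 294
cnt [20+:3] = (word>>20) & 0x7 = 6  ←
rsvd [0+:20] = (word>>0) & 0xfffff = 693825
cnt signed 3b, MSB=1: 6 - 8 = -2

-2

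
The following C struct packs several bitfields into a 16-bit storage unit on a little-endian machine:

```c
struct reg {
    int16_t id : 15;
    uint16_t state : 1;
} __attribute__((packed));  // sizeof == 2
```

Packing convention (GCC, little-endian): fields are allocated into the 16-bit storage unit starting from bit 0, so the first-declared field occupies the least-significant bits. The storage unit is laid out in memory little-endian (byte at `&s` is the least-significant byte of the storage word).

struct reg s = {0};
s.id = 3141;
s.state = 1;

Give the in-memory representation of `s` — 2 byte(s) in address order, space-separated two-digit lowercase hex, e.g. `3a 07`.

[0+:15] id=3141 & 0x7fff = 0xc45; word=0x0c45
[15+:1] state=1 & 0x1 = 0x1; word=0x8c45
word = 0x8c45 → little-endian bytes:
  [0]=0x45  [1]=0x8c

45 8c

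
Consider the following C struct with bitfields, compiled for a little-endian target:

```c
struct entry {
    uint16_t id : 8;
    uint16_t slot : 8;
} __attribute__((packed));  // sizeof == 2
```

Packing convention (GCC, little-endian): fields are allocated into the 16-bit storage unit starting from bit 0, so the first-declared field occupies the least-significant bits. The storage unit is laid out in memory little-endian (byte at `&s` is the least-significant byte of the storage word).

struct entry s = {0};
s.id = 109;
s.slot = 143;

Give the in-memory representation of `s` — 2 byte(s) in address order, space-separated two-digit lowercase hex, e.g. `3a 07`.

id:8 = 109 → 0x6d << 0 → word 0x006d
slot:8 = 143 → 0x8f << 8 → word 0x8f6d
word = 0x8f6d → little-endian bytes:
  [0]=0x6d  [1]=0x8f

6d 8f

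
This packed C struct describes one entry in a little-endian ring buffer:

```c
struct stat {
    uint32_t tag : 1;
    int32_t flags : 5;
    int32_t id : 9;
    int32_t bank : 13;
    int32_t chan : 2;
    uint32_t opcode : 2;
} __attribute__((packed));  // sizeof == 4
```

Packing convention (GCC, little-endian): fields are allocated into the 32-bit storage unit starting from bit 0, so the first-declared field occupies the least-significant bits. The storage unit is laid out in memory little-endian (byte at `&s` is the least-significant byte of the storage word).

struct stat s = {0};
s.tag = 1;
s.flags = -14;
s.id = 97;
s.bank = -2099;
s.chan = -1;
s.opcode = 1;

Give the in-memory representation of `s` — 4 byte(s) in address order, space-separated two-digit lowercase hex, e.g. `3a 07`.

65 98 e6 7b

tag (1b) val=1 bits=0x1 at bit 0: 0x00000001
flags (5b) val=-14 bits=0x12 at bit 1: 0x00000025
id (9b) val=97 bits=0x61 at bit 6: 0x00001865
bank (13b) val=-2099 bits=0x17cd at bit 15: 0x0be69865
chan (2b) val=-1 bits=0x3 at bit 28: 0x3be69865
opcode (2b) val=1 bits=0x1 at bit 30: 0x7be69865
word = 0x7be69865 → little-endian bytes:
  [0]=0x65  [1]=0x98  [2]=0xe6  [3]=0x7b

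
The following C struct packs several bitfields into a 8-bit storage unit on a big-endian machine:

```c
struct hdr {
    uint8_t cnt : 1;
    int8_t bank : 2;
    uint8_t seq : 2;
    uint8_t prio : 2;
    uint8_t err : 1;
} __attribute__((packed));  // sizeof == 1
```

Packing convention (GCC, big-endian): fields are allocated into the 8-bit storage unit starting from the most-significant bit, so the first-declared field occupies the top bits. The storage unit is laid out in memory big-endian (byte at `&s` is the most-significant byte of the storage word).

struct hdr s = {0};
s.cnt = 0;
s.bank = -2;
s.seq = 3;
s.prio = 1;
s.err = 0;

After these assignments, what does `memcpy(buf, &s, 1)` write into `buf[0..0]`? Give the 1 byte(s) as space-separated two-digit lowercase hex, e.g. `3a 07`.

5a

cnt:1 = 0 → 0x0 << 7 → word 0x00
bank:2 = -2 → 0x2 << 5 → word 0x40
seq:2 = 3 → 0x3 << 3 → word 0x58
prio:2 = 1 → 0x1 << 1 → word 0x5a
err:1 = 0 → 0x0 << 0 → word 0x5a
word = 0x5a → big-endian bytes:
  [0]=0x5a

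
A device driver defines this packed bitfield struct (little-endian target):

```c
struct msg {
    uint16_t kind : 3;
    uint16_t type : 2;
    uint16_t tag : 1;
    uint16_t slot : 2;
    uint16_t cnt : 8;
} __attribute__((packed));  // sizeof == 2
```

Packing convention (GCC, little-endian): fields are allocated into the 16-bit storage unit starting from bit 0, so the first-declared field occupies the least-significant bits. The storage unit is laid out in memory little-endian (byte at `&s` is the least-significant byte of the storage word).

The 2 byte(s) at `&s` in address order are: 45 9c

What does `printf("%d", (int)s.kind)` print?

[0]=0x45 [1]=0x9c (little-endian) → word 0x9c45
kind:3 @ bit 0 → (0x9c45>>0)&0x7 = 0x5  ←
type:2 @ bit 3 → (0x9c45>>3)&0x3 = 0x0
tag:1 @ bit 5 → (0x9c45>>5)&0x1 = 0x0
slot:2 @ bit 6 → (0x9c45>>6)&0x3 = 0x1
cnt:8 @ bit 8 → (0x9c45>>8)&0xff = 0x9c

5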